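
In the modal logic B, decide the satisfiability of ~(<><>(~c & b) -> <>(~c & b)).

Yes, satisfiable

1. ~(<><>(~c & b) -> <>(~c & b)), u
2. <><>(~c & b), u   [~->-rule on 1]
3. ~<>(~c & b), u   [~->-rule on 1]
4. ~(~c & b), u   [~<>-rule on 3 via uRu]
5. ~b, u   [~&-rule on 4 (branches; this branch)]
6. <>(~c & b), v   [<>-rule on 2: fresh world v, uRv]
7. ~(~c & b), v   [~<>-rule on 3 via uRv]
8. ~b, v   [~&-rule on 7 (branches; this branch)]
9. ~c & b, w   [<>-rule on 6: fresh world w, vRw]
10. ~c, w   [&-rule on 9]
11. b, w   [&-rule on 9]
Accessibility: uRu, uRv, vRu, vRv, vRw, wRv, wRw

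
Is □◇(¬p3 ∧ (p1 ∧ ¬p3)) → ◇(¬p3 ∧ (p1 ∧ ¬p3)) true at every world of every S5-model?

Yes, valid

Tableau for the negation ¬(□◇(¬p3 ∧ (p1 ∧ ¬p3)) → ◇(¬p3 ∧ (p1 ∧ ¬p3))):
1. ¬(□◇(¬p3 ∧ (p1 ∧ ¬p3)) → ◇(¬p3 ∧ (p1 ∧ ¬p3))), w0
2. □◇(¬p3 ∧ (p1 ∧ ¬p3)), w0
3. ¬◇(¬p3 ∧ (p1 ∧ ¬p3)), w0
4. ◇(¬p3 ∧ (p1 ∧ ¬p3)), w0
5. ¬(¬p3 ∧ (p1 ∧ ¬p3)), w0
6. ¬(p1 ∧ ¬p3), w0
7. p3, w0
8. ¬p3 ∧ (p1 ∧ ¬p3), w1
9. ¬p3, w1
10. p1 ∧ ¬p3, w1
11. p1, w1
12. ◇(¬p3 ∧ (p1 ∧ ¬p3)), w1
13. ¬(¬p3 ∧ (p1 ∧ ¬p3)), w1
14. ¬(p1 ∧ ¬p3), w1
15. p3, w1
Accessibility: w0Rw0, w0Rw1, w1Rw0, w1Rw1
Branch closes: p3 and ¬p3 both at w1.
Every branch of the negation's tableau closes; the branch above is one of them.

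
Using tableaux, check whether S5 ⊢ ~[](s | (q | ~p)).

No, not valid

Tableau for the negation [](s | (q | ~p)):
1. [](s | (q | ~p)), u
2. s | (q | ~p), u
3. q | ~p, u
4. ~p, u
Accessibility: uRu
The negation has an open branch (countermodel exists).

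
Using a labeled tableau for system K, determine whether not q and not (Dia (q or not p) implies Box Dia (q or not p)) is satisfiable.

Yes, satisfiable

1. not q and not (Dia (q or not p) implies Box Dia (q or not p)), w0
2. not q, w0
3. not (Dia (q or not p) implies Box Dia (q or not p)), w0
4. Dia (q or not p), w0
5. not Box Dia (q or not p), w0
6. q or not p, w1
7. not p, w1
8. not Dia (q or not p), w2
Accessibility: w0Rw1, w0Rw2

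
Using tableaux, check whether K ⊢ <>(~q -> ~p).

Invalid (countermodel exists)

Tableau for the negation ~<>(~q -> ~p):
1. ~<>(~q -> ~p), u
The negation has an open branch (countermodel exists).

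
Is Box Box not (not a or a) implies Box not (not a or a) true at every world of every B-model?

Valid in B

Tableau for the negation not (Box Box not (not a or a) implies Box not (not a or a)):
1. not (Box Box not (not a or a) implies Box not (not a or a)), 0
2. Box Box not (not a or a), 0
3. not Box not (not a or a), 0
4. Box not (not a or a), 0
5. not (not a or a), 0
6. a, 0
7. not a, 0
Accessibility: 0R0
Branch closes: a and not a both at 0.
All branches of the negation close; one closing branch shown above.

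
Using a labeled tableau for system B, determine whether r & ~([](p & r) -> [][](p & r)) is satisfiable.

1. r & ~([](p & r) -> [][](p & r)), w0
2. r, w0
3. ~([](p & r) -> [][](p & r)), w0
4. [](p & r), w0
5. ~[][](p & r), w0
6. p & r, w0
7. p, w0
8. ~[](p & r), w1
9. p & r, w1
10. p, w1
11. r, w1
12. ~(p & r), w2
13. ~r, w2
Accessibility: w0Rw0, w0Rw1, w1Rw0, w1Rw1, w1Rw2, w2Rw1, w2Rw2

Satisfiable (open branch found)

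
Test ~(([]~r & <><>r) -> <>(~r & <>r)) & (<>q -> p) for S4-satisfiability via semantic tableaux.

1. ~(([]~r & <><>r) -> <>(~r & <>r)) & (<>q -> p), 0
2. ~(([]~r & <><>r) -> <>(~r & <>r)), 0
3. <>q -> p, 0
4. []~r & <><>r, 0
5. ~<>(~r & <>r), 0
6. []~r, 0
7. <><>r, 0
8. ~(~r & <>r), 0
9. ~r, 0
10. ~<>q, 0
11. ~q, 0
12. ~<>r, 0
13. <>r, 1
14. ~(~r & <>r), 1
15. ~r, 1
16. ~q, 1
17. ~<>r, 1
18. r, 2
19. ~(~r & <>r), 2
20. ~r, 2
Accessibility: 0R0, 0R1, 0R2, 1R1, 1R2, 2R2
Branch closes: r and ~r both at 2.
Every branch closes; the branch above is one of them.

Unsatisfiable (every branch closes)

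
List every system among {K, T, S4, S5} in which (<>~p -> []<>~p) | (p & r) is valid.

S4-tableau for the negation ~((<>~p -> []<>~p) | (p & r)):
1. ~((<>~p -> []<>~p) | (p & r)), w0
2. ~(<>~p -> []<>~p), w0
3. ~(p & r), w0
4. <>~p, w0
5. ~[]<>~p, w0
6. ~r, w0
7. ~p, w1
8. ~<>~p, w2
9. p, w2
Accessibility: w0Rw0, w0Rw1, w0Rw2, w1Rw1, w2Rw2
Complete open branch: countermodel on an S4-frame, so not valid in S4, nor in K, T (the same frame is also a K-frame and a T-frame).
S5-tableau for the negation ~((<>~p -> []<>~p) | (p & r)):
1. ~((<>~p -> []<>~p) | (p & r)), w0
2. ~(<>~p -> []<>~p), w0
3. ~(p & r), w0
4. <>~p, w0
5. ~[]<>~p, w0
6. ~r, w0
7. ~p, w1
8. ~<>~p, w2
9. p, w0
10. p, w1
Accessibility: w0Rw0, w0Rw1, w0Rw2, w1Rw0, w1Rw1, w1Rw2, w2Rw0, w2Rw1, w2Rw2
Branch closes: p and ~p both at w1.
Every branch closes (one shown): valid in S5.

S5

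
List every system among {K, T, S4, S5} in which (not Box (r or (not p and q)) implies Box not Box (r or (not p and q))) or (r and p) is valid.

S5

S5-tableau for the negation not ((not Box (r or (not p and q)) implies Box not Box (r or (not p and q))) or (r and p)):
1. not ((not Box (r or (not p and q)) implies Box not Box (r or (not p and q))) or (r and p)), 0
2. not (not Box (r or (not p and q)) implies Box not Box (r or (not p and q))), 0
3. not (r and p), 0
4. not Box (r or (not p and q)), 0
5. not Box not Box (r or (not p and q)), 0
6. not p, 0
7. not (r or (not p and q)), 1
8. not r, 1
9. not (not p and q), 1
10. not q, 1
11. Box (r or (not p and q)), 2
12. r or (not p and q), 0
13. r or (not p and q), 1
14. r or (not p and q), 2
15. not p and q, 0
16. q, 0
17. not p and q, 1
18. not p, 1
19. q, 1
Accessibility: 0R0, 0R1, 0R2, 1R0, 1R1, 1R2, 2R0, 2R1, 2R2
Branch closes: q and not q both at 1.
Every branch closes (one shown): valid in S5.
S4-tableau for the negation not ((not Box (r or (not p and q)) implies Box not Box (r or (not p and q))) or (r and p)):
1. not ((not Box (r or (not p and q)) implies Box not Box (r or (not p and q))) or (r and p)), 0
2. not (not Box (r or (not p and q)) implies Box not Box (r or (not p and q))), 0
3. not (r and p), 0
4. not Box (r or (not p and q)), 0
5. not Box not Box (r or (not p and q)), 0
6. not p, 0
7. not (r or (not p and q)), 1
8. not r, 1
9. not (not p and q), 1
10. not q, 1
11. Box (r or (not p and q)), 2
12. r or (not p and q), 2
13. not p and q, 2
14. not p, 2
15. q, 2
Accessibility: 0R0, 0R1, 0R2, 1R1, 2R2
Complete open branch: countermodel on an S4-frame, so not valid in S4, nor in K, T (the same frame is also a K-frame and a T-frame).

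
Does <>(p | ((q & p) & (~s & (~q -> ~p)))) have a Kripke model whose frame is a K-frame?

Satisfiable

1. <>(p | ((q & p) & (~s & (~q -> ~p)))), 0
2. p | ((q & p) & (~s & (~q -> ~p))), 1   [<>-rule on 1: fresh world 1, 0R1]
3. (q & p) & (~s & (~q -> ~p)), 1   [|-rule on 2 (branches; this branch)]
4. q & p, 1   [&-rule on 3]
5. ~s & (~q -> ~p), 1   [&-rule on 3]
6. q, 1   [&-rule on 4]
7. p, 1   [&-rule on 4]
8. ~s, 1   [&-rule on 5]
9. ~q -> ~p, 1   [&-rule on 5]
Accessibility: 0R1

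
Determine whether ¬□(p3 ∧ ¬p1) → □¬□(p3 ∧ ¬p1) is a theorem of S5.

Valid in S5

Tableau for the negation ¬(¬□(p3 ∧ ¬p1) → □¬□(p3 ∧ ¬p1)):
1. ¬(¬□(p3 ∧ ¬p1) → □¬□(p3 ∧ ¬p1)), u
2. ¬□(p3 ∧ ¬p1), u
3. ¬□¬□(p3 ∧ ¬p1), u
4. ¬(p3 ∧ ¬p1), v
5. p1, v
6. □(p3 ∧ ¬p1), w
7. p3 ∧ ¬p1, u
8. p3, u
9. ¬p1, u
10. p3 ∧ ¬p1, v
11. p3, v
12. ¬p1, v
Accessibility: uRu, uRv, uRw, vRu, vRv, vRw, wRu, wRv, wRw
Branch closes: p1 and ¬p1 both at v.
All branches of the negation close; one closing branch shown above.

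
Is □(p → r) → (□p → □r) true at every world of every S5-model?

Yes, valid

Tableau for the negation ¬(□(p → r) → (□p → □r)):
1. ¬(□(p → r) → (□p → □r)), 0
2. □(p → r), 0
3. ¬(□p → □r), 0
4. □p, 0
5. ¬□r, 0
6. p → r, 0
7. p, 0
8. r, 0
9. ¬r, 1
10. p → r, 1
11. p, 1
12. r, 1
Accessibility: 0R0, 0R1, 1R0, 1R1
Branch closes: r and ¬r both at 1.
All branches of the negation close; one closing branch shown above.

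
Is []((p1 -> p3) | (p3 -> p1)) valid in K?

Tableau for the negation ~[]((p1 -> p3) | (p3 -> p1)):
1. ~[]((p1 -> p3) | (p3 -> p1)), 0
2. ~((p1 -> p3) | (p3 -> p1)), 1
3. ~(p1 -> p3), 1
4. ~(p3 -> p1), 1
5. p1, 1
6. ~p3, 1
7. p3, 1
8. ~p1, 1
Accessibility: 0R1
Branch closes: p3 and ~p3 both at 1.
Every branch of the negation's tableau closes; the branch above is one of them.

Valid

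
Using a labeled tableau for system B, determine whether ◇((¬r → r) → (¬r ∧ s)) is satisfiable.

1. ◇((¬r → r) → (¬r ∧ s)), 0
2. (¬r → r) → (¬r ∧ s), 1   [◇-rule on 1: fresh world 1, 0R1]
3. ¬r ∧ s, 1   [→-rule on 2 (branches; this branch)]
4. ¬r, 1   [∧-rule on 3]
5. s, 1   [∧-rule on 3]
Accessibility: 0R0, 0R1, 1R0, 1R1

Satisfiable (open branch found)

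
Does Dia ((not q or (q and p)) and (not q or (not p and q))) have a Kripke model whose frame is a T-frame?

Satisfiable (open branch found)

1. Dia ((not q or (q and p)) and (not q or (not p and q))), u
2. (not q or (q and p)) and (not q or (not p and q)), v
3. not q or (q and p), v
4. not q or (not p and q), v
5. not q, v
Accessibility: uRu, uRv, vRv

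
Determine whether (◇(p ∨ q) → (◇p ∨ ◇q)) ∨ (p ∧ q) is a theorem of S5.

Tableau for the negation ¬((◇(p ∨ q) → (◇p ∨ ◇q)) ∨ (p ∧ q)):
1. ¬((◇(p ∨ q) → (◇p ∨ ◇q)) ∨ (p ∧ q)), 0
2. ¬(◇(p ∨ q) → (◇p ∨ ◇q)), 0   [¬∨-rule on 1]
3. ¬(p ∧ q), 0   [¬∨-rule on 1]
4. ◇(p ∨ q), 0   [¬→-rule on 2]
5. ¬(◇p ∨ ◇q), 0   [¬→-rule on 2]
6. ¬◇p, 0   [¬∨-rule on 5]
7. ¬◇q, 0   [¬∨-rule on 5]
8. ¬p, 0   [¬◇-rule on 6 via 0R0]
9. ¬q, 0   [¬◇-rule on 7 via 0R0]
10. p ∨ q, 1   [◇-rule on 4: fresh world 1, 0R1]
11. ¬p, 1   [¬◇-rule on 6 via 0R1]
12. ¬q, 1   [¬◇-rule on 7 via 0R1]
13. q, 1   [∨-rule on 10 (branches; this branch)]
Accessibility: 0R0, 0R1, 1R0, 1R1
Branch closes: q and ¬q both at 1.
Every branch of the negation's tableau closes; the branch above is one of them.

Valid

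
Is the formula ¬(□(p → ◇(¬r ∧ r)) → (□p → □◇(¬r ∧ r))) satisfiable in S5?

Unsatisfiable

1. ¬(□(p → ◇(¬r ∧ r)) → (□p → □◇(¬r ∧ r))), u
2. □(p → ◇(¬r ∧ r)), u
3. ¬(□p → □◇(¬r ∧ r)), u
4. □p, u
5. ¬□◇(¬r ∧ r), u
6. p → ◇(¬r ∧ r), u
7. p, u
8. ◇(¬r ∧ r), u
9. ¬◇(¬r ∧ r), v
10. p → ◇(¬r ∧ r), v
11. p, v
12. ¬(¬r ∧ r), u
13. ¬(¬r ∧ r), v
14. ◇(¬r ∧ r), v
15. ¬r, u
16. ¬r, v
17. ¬r ∧ r, w
18. ¬r, w
19. r, w
Accessibility: uRu, uRv, uRw, vRu, vRv, vRw, wRu, wRv, wRw
Branch closes: r and ¬r both at w.
(One branch shown.) All branches close.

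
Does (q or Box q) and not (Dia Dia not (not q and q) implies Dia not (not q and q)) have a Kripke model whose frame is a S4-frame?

Unsatisfiable (every branch closes)

1. (q or Box q) and not (Dia Dia not (not q and q) implies Dia not (not q and q)), u
2. q or Box q, u
3. not (Dia Dia not (not q and q) implies Dia not (not q and q)), u
4. Dia Dia not (not q and q), u
5. not Dia not (not q and q), u
6. not q and q, u
7. not q, u
8. q, u
Accessibility: uRu
Branch closes: q and not q both at u.
Every branch closes; the branch above is one of them.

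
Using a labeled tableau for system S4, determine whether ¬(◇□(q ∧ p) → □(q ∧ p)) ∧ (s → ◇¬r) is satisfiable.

Satisfiable

1. ¬(◇□(q ∧ p) → □(q ∧ p)) ∧ (s → ◇¬r), w0
2. ¬(◇□(q ∧ p) → □(q ∧ p)), w0
3. s → ◇¬r, w0
4. ◇□(q ∧ p), w0
5. ¬□(q ∧ p), w0
6. ◇¬r, w0
7. □(q ∧ p), w1
8. q ∧ p, w1
9. q, w1
10. p, w1
11. ¬(q ∧ p), w2
12. ¬p, w2
13. ¬r, w3
Accessibility: w0Rw0, w0Rw1, w0Rw2, w0Rw3, w1Rw1, w2Rw2, w3Rw3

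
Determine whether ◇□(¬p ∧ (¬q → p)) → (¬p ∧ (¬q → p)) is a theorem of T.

Tableau for the negation ¬(◇□(¬p ∧ (¬q → p)) → (¬p ∧ (¬q → p))):
1. ¬(◇□(¬p ∧ (¬q → p)) → (¬p ∧ (¬q → p))), u
2. ◇□(¬p ∧ (¬q → p)), u
3. ¬(¬p ∧ (¬q → p)), u
4. ¬(¬q → p), u
5. ¬q, u
6. ¬p, u
7. □(¬p ∧ (¬q → p)), v
8. ¬p ∧ (¬q → p), v
9. ¬p, v
10. ¬q → p, v
11. q, v
Accessibility: uRu, uRv, vRv
The negation has an open branch (countermodel exists).

Not valid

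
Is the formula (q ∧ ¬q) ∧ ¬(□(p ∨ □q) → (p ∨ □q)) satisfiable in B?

Unsatisfiable (every branch closes)

1. (q ∧ ¬q) ∧ ¬(□(p ∨ □q) → (p ∨ □q)), 0
2. q ∧ ¬q, 0   [∧-rule on 1]
3. ¬(□(p ∨ □q) → (p ∨ □q)), 0   [∧-rule on 1]
4. q, 0   [∧-rule on 2]
5. ¬q, 0   [∧-rule on 2]
Accessibility: 0R0
Branch closes: q and ¬q both at 0.
All branches of the tableau close; one closing branch shown above.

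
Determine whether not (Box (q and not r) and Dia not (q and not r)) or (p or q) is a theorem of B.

Tableau for the negation not (not (Box (q and not r) and Dia not (q and not r)) or (p or q)):
1. not (not (Box (q and not r) and Dia not (q and not r)) or (p or q)), w0
2. Box (q and not r) and Dia not (q and not r), w0   [neg-or-rule on 1]
3. not (p or q), w0   [neg-or-rule on 1]
4. Box (q and not r), w0   [and-rule on 2]
5. Dia not (q and not r), w0   [and-rule on 2]
6. not p, w0   [neg-or-rule on 3]
7. not q, w0   [neg-or-rule on 3]
8. q and not r, w0   [Box-rule on 4 via w0Rw0]
9. q, w0   [and-rule on 8]
10. not r, w0   [and-rule on 8]
Accessibility: w0Rw0
Branch closes: q and not q both at w0.
Every branch of the negation's tableau closes; the branch above is one of them.

Valid in B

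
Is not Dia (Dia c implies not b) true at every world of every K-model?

Tableau for the negation Dia (Dia c implies not b):
1. Dia (Dia c implies not b), 0
2. Dia c implies not b, 1   [Dia-rule on 1: fresh world 1, 0R1]
3. not b, 1   [implies-rule on 2 (branches; this branch)]
Accessibility: 0R1
The negation has an open branch (countermodel exists).

Invalid (countermodel exists)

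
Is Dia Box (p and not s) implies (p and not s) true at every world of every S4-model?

Not valid

Tableau for the negation not (Dia Box (p and not s) implies (p and not s)):
1. not (Dia Box (p and not s) implies (p and not s)), u
2. Dia Box (p and not s), u
3. not (p and not s), u
4. s, u
5. Box (p and not s), v
6. p and not s, v
7. p, v
8. not s, v
Accessibility: uRu, uRv, vRv
The negation has an open branch (countermodel exists).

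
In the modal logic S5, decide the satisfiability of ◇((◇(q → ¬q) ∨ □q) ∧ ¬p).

1. ◇((◇(q → ¬q) ∨ □q) ∧ ¬p), 0
2. (◇(q → ¬q) ∨ □q) ∧ ¬p, 1
3. ◇(q → ¬q) ∨ □q, 1
4. ¬p, 1
5. □q, 1
6. q, 0
7. q, 1
Accessibility: 0R0, 0R1, 1R0, 1R1

Yes, satisfiable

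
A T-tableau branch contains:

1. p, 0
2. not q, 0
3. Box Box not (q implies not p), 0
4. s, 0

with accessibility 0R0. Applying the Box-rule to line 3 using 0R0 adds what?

Box not (q implies not p), 0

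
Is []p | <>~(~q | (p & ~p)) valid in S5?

Tableau for the negation ~([]p | <>~(~q | (p & ~p))):
1. ~([]p | <>~(~q | (p & ~p))), w0
2. ~[]p, w0   [~|-rule on 1]
3. ~<>~(~q | (p & ~p)), w0   [~|-rule on 1]
4. ~q | (p & ~p), w0   [~<>-rule on 3 via w0Rw0]
5. ~q, w0   [|-rule on 4 (branches; this branch)]
6. ~p, w1   [~[]-rule on 2: fresh world w1, w0Rw1]
7. ~q | (p & ~p), w1   [~<>-rule on 3 via w0Rw1]
8. ~q, w1   [|-rule on 7 (branches; this branch)]
Accessibility: w0Rw0, w0Rw1, w1Rw0, w1Rw1
The negation has an open branch (countermodel exists).

Not valid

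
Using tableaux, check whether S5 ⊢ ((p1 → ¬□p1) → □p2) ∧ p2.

Tableau for the negation ¬(((p1 → ¬□p1) → □p2) ∧ p2):
1. ¬(((p1 → ¬□p1) → □p2) ∧ p2), u
2. ¬p2, u
Accessibility: uRu
The negation has an open branch (countermodel exists).

Invalid (countermodel exists)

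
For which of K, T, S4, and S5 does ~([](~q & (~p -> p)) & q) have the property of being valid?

T, S4, S5

K-tableau for the negation [](~q & (~p -> p)) & q:
1. [](~q & (~p -> p)) & q, 0
2. [](~q & (~p -> p)), 0
3. q, 0
Complete open branch: countermodel on a K-frame, so not valid in K.
T-tableau for the negation [](~q & (~p -> p)) & q:
1. [](~q & (~p -> p)) & q, 0
2. [](~q & (~p -> p)), 0
3. q, 0
4. ~q & (~p -> p), 0
5. ~q, 0
6. ~p -> p, 0
Accessibility: 0R0
Branch closes: q and ~q both at 0.
Every branch closes (one shown): valid in T, hence also in S4, S5 (every theorem of T is a theorem of S4 and S5).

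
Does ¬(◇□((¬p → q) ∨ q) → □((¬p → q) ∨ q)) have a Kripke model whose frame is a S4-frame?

Yes, satisfiable

1. ¬(◇□((¬p → q) ∨ q) → □((¬p → q) ∨ q)), u
2. ◇□((¬p → q) ∨ q), u
3. ¬□((¬p → q) ∨ q), u
4. □((¬p → q) ∨ q), v
5. (¬p → q) ∨ q, v
6. q, v
7. ¬((¬p → q) ∨ q), w
8. ¬(¬p → q), w
9. ¬q, w
10. ¬p, w
Accessibility: uRu, uRv, uRw, vRv, wRw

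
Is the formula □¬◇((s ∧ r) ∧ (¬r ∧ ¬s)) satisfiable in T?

1. □¬◇((s ∧ r) ∧ (¬r ∧ ¬s)), w0
2. ¬◇((s ∧ r) ∧ (¬r ∧ ¬s)), w0
3. ¬((s ∧ r) ∧ (¬r ∧ ¬s)), w0
4. ¬(¬r ∧ ¬s), w0
5. s, w0
Accessibility: w0Rw0

Satisfiable (open branch found)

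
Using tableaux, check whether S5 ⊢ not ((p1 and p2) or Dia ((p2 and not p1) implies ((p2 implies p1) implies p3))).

Tableau for the negation (p1 and p2) or Dia ((p2 and not p1) implies ((p2 implies p1) implies p3)):
1. (p1 and p2) or Dia ((p2 and not p1) implies ((p2 implies p1) implies p3)), w0
2. Dia ((p2 and not p1) implies ((p2 implies p1) implies p3)), w0
3. (p2 and not p1) implies ((p2 implies p1) implies p3), w1
4. (p2 implies p1) implies p3, w1
5. p3, w1
Accessibility: w0Rw0, w0Rw1, w1Rw0, w1Rw1
The negation has an open branch (countermodel exists).

Invalid (countermodel exists)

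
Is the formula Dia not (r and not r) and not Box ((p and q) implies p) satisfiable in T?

1. Dia not (r and not r) and not Box ((p and q) implies p), 0
2. Dia not (r and not r), 0
3. not Box ((p and q) implies p), 0
4. not (r and not r), 1
5. r, 1
6. not ((p and q) implies p), 2
7. p and q, 2
8. not p, 2
9. p, 2
10. q, 2
Accessibility: 0R0, 0R1, 0R2, 1R1, 2R2
Branch closes: p and not p both at 2.
All branches of the tableau close; one closing branch shown above.

Unsatisfiable (every branch closes)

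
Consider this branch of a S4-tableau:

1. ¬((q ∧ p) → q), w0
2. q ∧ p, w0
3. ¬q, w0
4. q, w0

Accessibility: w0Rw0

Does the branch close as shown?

Closed

Both q and ¬q appear at w0.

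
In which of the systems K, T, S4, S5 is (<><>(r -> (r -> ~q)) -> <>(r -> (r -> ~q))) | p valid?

S4-tableau for the negation ~((<><>(r -> (r -> ~q)) -> <>(r -> (r -> ~q))) | p):
1. ~((<><>(r -> (r -> ~q)) -> <>(r -> (r -> ~q))) | p), 0
2. ~(<><>(r -> (r -> ~q)) -> <>(r -> (r -> ~q))), 0
3. ~p, 0
4. <><>(r -> (r -> ~q)), 0
5. ~<>(r -> (r -> ~q)), 0
6. ~(r -> (r -> ~q)), 0
7. r, 0
8. ~(r -> ~q), 0
9. q, 0
10. <>(r -> (r -> ~q)), 1
11. ~(r -> (r -> ~q)), 1
12. r, 1
13. ~(r -> ~q), 1
14. q, 1
15. r -> (r -> ~q), 2
16. ~(r -> (r -> ~q)), 2
17. r, 2
18. ~(r -> ~q), 2
19. q, 2
20. r -> ~q, 2
21. ~q, 2
Accessibility: 0R0, 0R1, 0R2, 1R1, 1R2, 2R2
Branch closes: q and ~q both at 2.
Every branch closes (one shown): valid in S4, hence also in S5 (every theorem of S4 is a theorem of S5).
T-tableau for the negation ~((<><>(r -> (r -> ~q)) -> <>(r -> (r -> ~q))) | p):
1. ~((<><>(r -> (r -> ~q)) -> <>(r -> (r -> ~q))) | p), 0
2. ~(<><>(r -> (r -> ~q)) -> <>(r -> (r -> ~q))), 0
3. ~p, 0
4. <><>(r -> (r -> ~q)), 0
5. ~<>(r -> (r -> ~q)), 0
6. ~(r -> (r -> ~q)), 0
7. r, 0
8. ~(r -> ~q), 0
9. q, 0
10. <>(r -> (r -> ~q)), 1
11. ~(r -> (r -> ~q)), 1
12. r, 1
13. ~(r -> ~q), 1
14. q, 1
15. r -> (r -> ~q), 2
16. r -> ~q, 2
17. ~q, 2
Accessibility: 0R0, 0R1, 1R1, 1R2, 2R2
Complete open branch: countermodel on a T-frame, so not valid in T, nor in K (the same frame is also a K-frame).

S4, S5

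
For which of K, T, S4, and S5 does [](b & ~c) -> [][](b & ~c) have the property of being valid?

S4-tableau for the negation ~([](b & ~c) -> [][](b & ~c)):
1. ~([](b & ~c) -> [][](b & ~c)), u
2. [](b & ~c), u
3. ~[][](b & ~c), u
4. b & ~c, u
5. b, u
6. ~c, u
7. ~[](b & ~c), v
8. b & ~c, v
9. b, v
10. ~c, v
11. ~(b & ~c), w
12. b & ~c, w
13. b, w
14. ~c, w
15. c, w
Accessibility: uRu, uRv, uRw, vRv, vRw, wRw
Branch closes: c and ~c both at w.
Every branch closes (one shown): valid in S4, hence also in S5 (every theorem of S4 is a theorem of S5).
T-tableau for the negation ~([](b & ~c) -> [][](b & ~c)):
1. ~([](b & ~c) -> [][](b & ~c)), u
2. [](b & ~c), u
3. ~[][](b & ~c), u
4. b & ~c, u
5. b, u
6. ~c, u
7. ~[](b & ~c), v
8. b & ~c, v
9. b, v
10. ~c, v
11. ~(b & ~c), w
12. c, w
Accessibility: uRu, uRv, vRv, vRw, wRw
Complete open branch: countermodel on a T-frame, so not valid in T, nor in K (the same frame is also a K-frame).

S4, S5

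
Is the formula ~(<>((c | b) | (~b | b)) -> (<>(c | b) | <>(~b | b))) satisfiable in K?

Unsatisfiable

1. ~(<>((c | b) | (~b | b)) -> (<>(c | b) | <>(~b | b))), u
2. <>((c | b) | (~b | b)), u
3. ~(<>(c | b) | <>(~b | b)), u
4. ~<>(c | b), u
5. ~<>(~b | b), u
6. (c | b) | (~b | b), v
7. ~(c | b), v
8. ~c, v
9. ~b, v
10. ~(~b | b), v
11. b, v
Accessibility: uRv
Branch closes: b and ~b both at v.
(One branch shown.) All branches close.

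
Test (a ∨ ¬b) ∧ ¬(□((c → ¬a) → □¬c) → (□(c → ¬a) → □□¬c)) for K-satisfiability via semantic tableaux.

Unsatisfiable (every branch closes)

1. (a ∨ ¬b) ∧ ¬(□((c → ¬a) → □¬c) → (□(c → ¬a) → □□¬c)), u
2. a ∨ ¬b, u
3. ¬(□((c → ¬a) → □¬c) → (□(c → ¬a) → □□¬c)), u
4. □((c → ¬a) → □¬c), u
5. ¬(□(c → ¬a) → □□¬c), u
6. □(c → ¬a), u
7. ¬□□¬c, u
8. ¬b, u
9. ¬□¬c, v
10. (c → ¬a) → □¬c, v
11. c → ¬a, v
12. □¬c, v
13. ¬a, v
14. c, w
15. ¬c, w
Accessibility: uRv, vRw
Branch closes: c and ¬c both at w.
(One branch shown.) All branches close.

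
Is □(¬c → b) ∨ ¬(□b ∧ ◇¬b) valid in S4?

Tableau for the negation ¬(□(¬c → b) ∨ ¬(□b ∧ ◇¬b)):
1. ¬(□(¬c → b) ∨ ¬(□b ∧ ◇¬b)), u
2. ¬□(¬c → b), u   [¬∨-rule on 1]
3. □b ∧ ◇¬b, u   [¬∨-rule on 1]
4. □b, u   [∧-rule on 3]
5. ◇¬b, u   [∧-rule on 3]
6. b, u   [□-rule on 4 via uRu]
7. ¬(¬c → b), v   [¬□-rule on 2: fresh world v, uRv]
8. ¬c, v   [¬→-rule on 7]
9. ¬b, v   [¬→-rule on 7]
10. b, v   [□-rule on 4 via uRv]
Accessibility: uRu, uRv, vRv
Branch closes: b and ¬b both at v.
Every branch of the negation's tableau closes; the branch above is one of them.

Valid in S4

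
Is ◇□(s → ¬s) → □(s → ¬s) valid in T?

Not valid

Tableau for the negation ¬(◇□(s → ¬s) → □(s → ¬s)):
1. ¬(◇□(s → ¬s) → □(s → ¬s)), 0
2. ◇□(s → ¬s), 0
3. ¬□(s → ¬s), 0
4. □(s → ¬s), 1
5. s → ¬s, 1
6. ¬s, 1
7. ¬(s → ¬s), 2
8. s, 2
Accessibility: 0R0, 0R1, 0R2, 1R1, 2R2
The negation has an open branch (countermodel exists).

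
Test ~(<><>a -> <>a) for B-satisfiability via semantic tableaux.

Yes, satisfiable

1. ~(<><>a -> <>a), w0
2. <><>a, w0
3. ~<>a, w0
4. ~a, w0
5. <>a, w1
6. ~a, w1
7. a, w2
Accessibility: w0Rw0, w0Rw1, w1Rw0, w1Rw1, w1Rw2, w2Rw1, w2Rw2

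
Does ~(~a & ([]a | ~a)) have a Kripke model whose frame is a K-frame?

Satisfiable (open branch found)

1. ~(~a & ([]a | ~a)), u
2. ~([]a | ~a), u
3. ~[]a, u
4. a, u
5. ~a, v
Accessibility: uRv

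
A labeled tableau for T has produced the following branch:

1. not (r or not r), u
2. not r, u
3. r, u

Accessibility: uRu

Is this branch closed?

Both r and not r appear at u.

Closed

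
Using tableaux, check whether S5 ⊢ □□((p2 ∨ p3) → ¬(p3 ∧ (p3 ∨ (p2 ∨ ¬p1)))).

No, not valid

Tableau for the negation ¬□□((p2 ∨ p3) → ¬(p3 ∧ (p3 ∨ (p2 ∨ ¬p1)))):
1. ¬□□((p2 ∨ p3) → ¬(p3 ∧ (p3 ∨ (p2 ∨ ¬p1)))), u
2. ¬□((p2 ∨ p3) → ¬(p3 ∧ (p3 ∨ (p2 ∨ ¬p1)))), v
3. ¬((p2 ∨ p3) → ¬(p3 ∧ (p3 ∨ (p2 ∨ ¬p1)))), w
4. p2 ∨ p3, w
5. p3 ∧ (p3 ∨ (p2 ∨ ¬p1)), w
6. p3, w
7. p3 ∨ (p2 ∨ ¬p1), w
8. p2 ∨ ¬p1, w
9. ¬p1, w
Accessibility: uRu, uRv, uRw, vRu, vRv, vRw, wRu, wRv, wRw
The negation has an open branch (countermodel exists).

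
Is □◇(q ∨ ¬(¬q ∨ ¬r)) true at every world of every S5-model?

Not valid

Tableau for the negation ¬□◇(q ∨ ¬(¬q ∨ ¬r)):
1. ¬□◇(q ∨ ¬(¬q ∨ ¬r)), 0
2. ¬◇(q ∨ ¬(¬q ∨ ¬r)), 1
3. ¬(q ∨ ¬(¬q ∨ ¬r)), 0
4. ¬q, 0
5. ¬q ∨ ¬r, 0
6. ¬(q ∨ ¬(¬q ∨ ¬r)), 1
7. ¬q, 1
8. ¬q ∨ ¬r, 1
9. ¬r, 0
10. ¬r, 1
Accessibility: 0R0, 0R1, 1R0, 1R1
The negation has an open branch (countermodel exists).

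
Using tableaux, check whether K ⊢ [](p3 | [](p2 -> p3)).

Not valid

Tableau for the negation ~[](p3 | [](p2 -> p3)):
1. ~[](p3 | [](p2 -> p3)), 0
2. ~(p3 | [](p2 -> p3)), 1
3. ~p3, 1
4. ~[](p2 -> p3), 1
5. ~(p2 -> p3), 2
6. p2, 2
7. ~p3, 2
Accessibility: 0R1, 1R2
The negation has an open branch (countermodel exists).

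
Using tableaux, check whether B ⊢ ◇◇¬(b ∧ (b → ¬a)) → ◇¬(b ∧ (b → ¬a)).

Not valid

Tableau for the negation ¬(◇◇¬(b ∧ (b → ¬a)) → ◇¬(b ∧ (b → ¬a))):
1. ¬(◇◇¬(b ∧ (b → ¬a)) → ◇¬(b ∧ (b → ¬a))), u
2. ◇◇¬(b ∧ (b → ¬a)), u   [¬→-rule on 1]
3. ¬◇¬(b ∧ (b → ¬a)), u   [¬→-rule on 1]
4. b ∧ (b → ¬a), u   [¬◇-rule on 3 via uRu]
5. b, u   [∧-rule on 4]
6. b → ¬a, u   [∧-rule on 4]
7. ¬a, u   [→-rule on 6 (branches; this branch)]
8. ◇¬(b ∧ (b → ¬a)), v   [◇-rule on 2: fresh world v, uRv]
9. b ∧ (b → ¬a), v   [¬◇-rule on 3 via uRv]
10. b, v   [∧-rule on 9]
11. b → ¬a, v   [∧-rule on 9]
12. ¬a, v   [→-rule on 11 (branches; this branch)]
13. ¬(b ∧ (b → ¬a)), w   [◇-rule on 8: fresh world w, vRw]
14. ¬(b → ¬a), w   [¬∧-rule on 13 (branches; this branch)]
15. b, w   [¬→-rule on 14]
16. a, w   [¬→-rule on 14]
Accessibility: uRu, uRv, vRu, vRv, vRw, wRv, wRw
The negation has an open branch (countermodel exists).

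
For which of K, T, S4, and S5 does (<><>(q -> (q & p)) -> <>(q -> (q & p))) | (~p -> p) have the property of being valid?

S4, S5

T-tableau for the negation ~((<><>(q -> (q & p)) -> <>(q -> (q & p))) | (~p -> p)):
1. ~((<><>(q -> (q & p)) -> <>(q -> (q & p))) | (~p -> p)), w0
2. ~(<><>(q -> (q & p)) -> <>(q -> (q & p))), w0
3. ~(~p -> p), w0
4. <><>(q -> (q & p)), w0
5. ~<>(q -> (q & p)), w0
6. ~p, w0
7. ~(q -> (q & p)), w0
8. q, w0
9. ~(q & p), w0
10. <>(q -> (q & p)), w1
11. ~(q -> (q & p)), w1
12. q, w1
13. ~(q & p), w1
14. ~p, w1
15. q -> (q & p), w2
16. q & p, w2
17. q, w2
18. p, w2
Accessibility: w0Rw0, w0Rw1, w1Rw1, w1Rw2, w2Rw2
Complete open branch: countermodel on a T-frame, so not valid in T, nor in K (the same frame is also a K-frame).
S4-tableau for the negation ~((<><>(q -> (q & p)) -> <>(q -> (q & p))) | (~p -> p)):
1. ~((<><>(q -> (q & p)) -> <>(q -> (q & p))) | (~p -> p)), w0
2. ~(<><>(q -> (q & p)) -> <>(q -> (q & p))), w0
3. ~(~p -> p), w0
4. <><>(q -> (q & p)), w0
5. ~<>(q -> (q & p)), w0
6. ~p, w0
7. ~(q -> (q & p)), w0
8. q, w0
9. ~(q & p), w0
10. <>(q -> (q & p)), w1
11. ~(q -> (q & p)), w1
12. q, w1
13. ~(q & p), w1
14. ~p, w1
15. q -> (q & p), w2
16. ~(q -> (q & p)), w2
17. q, w2
18. ~(q & p), w2
19. q & p, w2
20. p, w2
21. ~p, w2
Accessibility: w0Rw0, w0Rw1, w0Rw2, w1Rw1, w1Rw2, w2Rw2
Branch closes: p and ~p both at w2.
Every branch closes (one shown): valid in S4, hence also in S5 (every theorem of S4 is a theorem of S5).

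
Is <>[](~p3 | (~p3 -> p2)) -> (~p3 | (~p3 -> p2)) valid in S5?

Yes, valid

Tableau for the negation ~(<>[](~p3 | (~p3 -> p2)) -> (~p3 | (~p3 -> p2))):
1. ~(<>[](~p3 | (~p3 -> p2)) -> (~p3 | (~p3 -> p2))), w0
2. <>[](~p3 | (~p3 -> p2)), w0
3. ~(~p3 | (~p3 -> p2)), w0
4. p3, w0
5. ~(~p3 -> p2), w0
6. ~p3, w0
7. ~p2, w0
Accessibility: w0Rw0
Branch closes: p3 and ~p3 both at w0.
All branches of the negation close; one closing branch shown above.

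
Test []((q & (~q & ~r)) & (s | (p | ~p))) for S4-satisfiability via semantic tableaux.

1. []((q & (~q & ~r)) & (s | (p | ~p))), 0
2. (q & (~q & ~r)) & (s | (p | ~p)), 0   [[]-rule on 1 via 0R0]
3. q & (~q & ~r), 0   [&-rule on 2]
4. s | (p | ~p), 0   [&-rule on 2]
5. q, 0   [&-rule on 3]
6. ~q & ~r, 0   [&-rule on 3]
7. ~q, 0   [&-rule on 6]
8. ~r, 0   [&-rule on 6]
Accessibility: 0R0
Branch closes: q and ~q both at 0.
Every branch closes; the branch above is one of them.

No, unsatisfiable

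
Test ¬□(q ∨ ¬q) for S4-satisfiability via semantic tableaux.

Unsatisfiable

1. ¬□(q ∨ ¬q), 0
2. ¬(q ∨ ¬q), 1   [¬□-rule on 1: fresh world 1, 0R1]
3. ¬q, 1   [¬∨-rule on 2]
4. q, 1   [¬∨-rule on 2]
Accessibility: 0R0, 0R1, 1R1
Branch closes: q and ¬q both at 1.
All branches of the tableau close; one closing branch shown above.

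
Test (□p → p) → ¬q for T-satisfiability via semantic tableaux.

1. (□p → p) → ¬q, 0
2. ¬q, 0   [→-rule on 1 (branches; this branch)]
Accessibility: 0R0

Satisfiable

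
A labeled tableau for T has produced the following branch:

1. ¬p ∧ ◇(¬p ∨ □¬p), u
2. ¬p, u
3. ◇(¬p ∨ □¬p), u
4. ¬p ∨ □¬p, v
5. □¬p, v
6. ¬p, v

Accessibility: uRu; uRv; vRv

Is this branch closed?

There is no literal clash: for every atom and world, at most one sign appears.

Open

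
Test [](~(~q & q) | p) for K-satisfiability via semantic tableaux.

Satisfiable

1. [](~(~q & q) | p), w0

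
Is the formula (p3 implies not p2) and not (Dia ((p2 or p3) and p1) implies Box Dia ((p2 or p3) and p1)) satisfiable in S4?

Satisfiable (open branch found)

1. (p3 implies not p2) and not (Dia ((p2 or p3) and p1) implies Box Dia ((p2 or p3) and p1)), u
2. p3 implies not p2, u   [and-rule on 1]
3. not (Dia ((p2 or p3) and p1) implies Box Dia ((p2 or p3) and p1)), u   [and-rule on 1]
4. Dia ((p2 or p3) and p1), u   [neg-implies-rule on 3]
5. not Box Dia ((p2 or p3) and p1), u   [neg-implies-rule on 3]
6. not p2, u   [implies-rule on 2 (branches; this branch)]
7. (p2 or p3) and p1, v   [Dia-rule on 4: fresh world v, uRv]
8. p2 or p3, v   [and-rule on 7]
9. p1, v   [and-rule on 7]
10. p3, v   [or-rule on 8 (branches; this branch)]
11. not Dia ((p2 or p3) and p1), w   [neg-Box-rule on 5: fresh world w, uRw]
12. not ((p2 or p3) and p1), w   [neg-Dia-rule on 11 via wRw]
13. not p1, w   [neg-and-rule on 12 (branches; this branch)]
Accessibility: uRu, uRv, uRw, vRv, wRw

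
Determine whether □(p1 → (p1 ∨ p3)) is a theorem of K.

Valid

Tableau for the negation ¬□(p1 → (p1 ∨ p3)):
1. ¬□(p1 → (p1 ∨ p3)), 0
2. ¬(p1 → (p1 ∨ p3)), 1
3. p1, 1
4. ¬(p1 ∨ p3), 1
5. ¬p1, 1
6. ¬p3, 1
Accessibility: 0R1
Branch closes: p1 and ¬p1 both at 1.
All branches of the negation close; one closing branch shown above.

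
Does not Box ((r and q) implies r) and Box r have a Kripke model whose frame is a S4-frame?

1. not Box ((r and q) implies r) and Box r, u
2. not Box ((r and q) implies r), u
3. Box r, u
4. r, u
5. not ((r and q) implies r), v
6. r and q, v
7. not r, v
8. r, v
9. q, v
Accessibility: uRu, uRv, vRv
Branch closes: r and not r both at v.
All branches of the tableau close; one closing branch shown above.

Unsatisfiable (every branch closes)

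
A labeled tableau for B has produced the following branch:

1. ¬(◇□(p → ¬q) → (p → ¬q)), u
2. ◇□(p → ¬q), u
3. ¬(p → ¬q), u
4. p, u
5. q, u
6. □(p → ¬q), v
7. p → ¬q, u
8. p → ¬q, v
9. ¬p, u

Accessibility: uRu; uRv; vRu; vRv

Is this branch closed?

Closed

Both p and ¬p appear at u.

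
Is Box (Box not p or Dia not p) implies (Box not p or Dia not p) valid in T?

Tableau for the negation not (Box (Box not p or Dia not p) implies (Box not p or Dia not p)):
1. not (Box (Box not p or Dia not p) implies (Box not p or Dia not p)), 0
2. Box (Box not p or Dia not p), 0   [neg-implies-rule on 1]
3. not (Box not p or Dia not p), 0   [neg-implies-rule on 1]
4. not Box not p, 0   [neg-or-rule on 3]
5. not Dia not p, 0   [neg-or-rule on 3]
6. Box not p or Dia not p, 0   [Box-rule on 2 via 0R0]
7. p, 0   [neg-Dia-rule on 5 via 0R0]
8. Dia not p, 0   [or-rule on 6 (branches; this branch)]
9. p, 1   [neg-Box-rule on 4: fresh world 1, 0R1]
10. Box not p or Dia not p, 1   [Box-rule on 2 via 0R1]
11. Dia not p, 1   [or-rule on 10 (branches; this branch)]
12. not p, 2   [Dia-rule on 8: fresh world 2, 0R2]
13. Box not p or Dia not p, 2   [Box-rule on 2 via 0R2]
14. p, 2   [neg-Dia-rule on 5 via 0R2]
Accessibility: 0R0, 0R1, 0R2, 1R1, 2R2
Branch closes: p and not p both at 2.
All branches of the negation close; one closing branch shown above.

Valid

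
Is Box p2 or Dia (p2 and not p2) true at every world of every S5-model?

Tableau for the negation not (Box p2 or Dia (p2 and not p2)):
1. not (Box p2 or Dia (p2 and not p2)), w0
2. not Box p2, w0
3. not Dia (p2 and not p2), w0
4. not (p2 and not p2), w0
5. p2, w0
6. not p2, w1
7. not (p2 and not p2), w1
Accessibility: w0Rw0, w0Rw1, w1Rw0, w1Rw1
The negation has an open branch (countermodel exists).

Not valid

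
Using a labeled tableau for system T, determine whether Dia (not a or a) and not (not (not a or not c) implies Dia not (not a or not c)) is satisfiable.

1. Dia (not a or a) and not (not (not a or not c) implies Dia not (not a or not c)), w0
2. Dia (not a or a), w0
3. not (not (not a or not c) implies Dia not (not a or not c)), w0
4. not (not a or not c), w0
5. not Dia not (not a or not c), w0
6. a, w0
7. c, w0
8. not a or not c, w0
9. not c, w0
Accessibility: w0Rw0
Branch closes: c and not c both at w0.
(One branch shown.) All branches close.

Unsatisfiable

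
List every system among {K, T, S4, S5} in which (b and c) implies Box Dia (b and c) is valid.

S5-tableau for the negation not ((b and c) implies Box Dia (b and c)):
1. not ((b and c) implies Box Dia (b and c)), w0
2. b and c, w0
3. not Box Dia (b and c), w0
4. b, w0
5. c, w0
6. not Dia (b and c), w1
7. not (b and c), w0
8. not (b and c), w1
9. not c, w0
Accessibility: w0Rw0, w0Rw1, w1Rw0, w1Rw1
Branch closes: c and not c both at w0.
Every branch closes (one shown): valid in S5.
S4-tableau for the negation not ((b and c) implies Box Dia (b and c)):
1. not ((b and c) implies Box Dia (b and c)), w0
2. b and c, w0
3. not Box Dia (b and c), w0
4. b, w0
5. c, w0
6. not Dia (b and c), w1
7. not (b and c), w1
8. not c, w1
Accessibility: w0Rw0, w0Rw1, w1Rw1
Complete open branch: countermodel on an S4-frame, so not valid in S4, nor in K, T (the same frame is also a K-frame and a T-frame).

S5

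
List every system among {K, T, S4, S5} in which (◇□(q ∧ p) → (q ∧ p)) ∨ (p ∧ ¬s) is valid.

S5-tableau for the negation ¬((◇□(q ∧ p) → (q ∧ p)) ∨ (p ∧ ¬s)):
1. ¬((◇□(q ∧ p) → (q ∧ p)) ∨ (p ∧ ¬s)), w0
2. ¬(◇□(q ∧ p) → (q ∧ p)), w0   [¬∨-rule on 1]
3. ¬(p ∧ ¬s), w0   [¬∨-rule on 1]
4. ◇□(q ∧ p), w0   [¬→-rule on 2]
5. ¬(q ∧ p), w0   [¬→-rule on 2]
6. s, w0   [¬∧-rule on 3 (branches; this branch)]
7. ¬p, w0   [¬∧-rule on 5 (branches; this branch)]
8. □(q ∧ p), w1   [◇-rule on 4: fresh world w1, w0Rw1]
9. q ∧ p, w0   [□-rule on 8 via w1Rw0]
10. q, w0   [∧-rule on 9]
11. p, w0   [∧-rule on 9]
Accessibility: w0Rw0, w0Rw1, w1Rw0, w1Rw1
Branch closes: p and ¬p both at w0.
Every branch closes (one shown): valid in S5.
S4-tableau for the negation ¬((◇□(q ∧ p) → (q ∧ p)) ∨ (p ∧ ¬s)):
1. ¬((◇□(q ∧ p) → (q ∧ p)) ∨ (p ∧ ¬s)), w0
2. ¬(◇□(q ∧ p) → (q ∧ p)), w0   [¬∨-rule on 1]
3. ¬(p ∧ ¬s), w0   [¬∨-rule on 1]
4. ◇□(q ∧ p), w0   [¬→-rule on 2]
5. ¬(q ∧ p), w0   [¬→-rule on 2]
6. s, w0   [¬∧-rule on 3 (branches; this branch)]
7. ¬p, w0   [¬∧-rule on 5 (branches; this branch)]
8. □(q ∧ p), w1   [◇-rule on 4: fresh world w1, w0Rw1]
9. q ∧ p, w1   [□-rule on 8 via w1Rw1]
10. q, w1   [∧-rule on 9]
11. p, w1   [∧-rule on 9]
Accessibility: w0Rw0, w0Rw1, w1Rw1
Complete open branch: countermodel on an S4-frame, so not valid in S4, nor in K, T (the same frame is also a K-frame and a T-frame).

S5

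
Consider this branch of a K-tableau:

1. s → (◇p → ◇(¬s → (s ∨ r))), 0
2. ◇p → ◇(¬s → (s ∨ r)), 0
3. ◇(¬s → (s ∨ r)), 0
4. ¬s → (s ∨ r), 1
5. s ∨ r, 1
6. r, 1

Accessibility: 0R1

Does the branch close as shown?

No, open

There is no literal clash: for every atom and world, at most one sign appears.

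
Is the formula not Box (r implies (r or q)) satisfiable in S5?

Unsatisfiable (every branch closes)

1. not Box (r implies (r or q)), 0
2. not (r implies (r or q)), 1   [neg-Box-rule on 1: fresh world 1, 0R1]
3. r, 1   [neg-implies-rule on 2]
4. not (r or q), 1   [neg-implies-rule on 2]
5. not r, 1   [neg-or-rule on 4]
6. not q, 1   [neg-or-rule on 4]
Accessibility: 0R0, 0R1, 1R0, 1R1
Branch closes: r and not r both at 1.
All branches of the tableau close; one closing branch shown above.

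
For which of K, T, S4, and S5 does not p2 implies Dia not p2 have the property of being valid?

T, S4, S5

K-tableau for the negation not (not p2 implies Dia not p2):
1. not (not p2 implies Dia not p2), 0
2. not p2, 0
3. not Dia not p2, 0
Complete open branch: countermodel on a K-frame, so not valid in K.
T-tableau for the negation not (not p2 implies Dia not p2):
1. not (not p2 implies Dia not p2), 0
2. not p2, 0
3. not Dia not p2, 0
4. p2, 0
Accessibility: 0R0
Branch closes: p2 and not p2 both at 0.
Every branch closes (one shown): valid in T, hence also in S4, S5 (every theorem of T is a theorem of S4 and S5).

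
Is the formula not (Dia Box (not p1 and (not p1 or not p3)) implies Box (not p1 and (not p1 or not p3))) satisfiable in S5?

1. not (Dia Box (not p1 and (not p1 or not p3)) implies Box (not p1 and (not p1 or not p3))), w0
2. Dia Box (not p1 and (not p1 or not p3)), w0   [neg-implies-rule on 1]
3. not Box (not p1 and (not p1 or not p3)), w0   [neg-implies-rule on 1]
4. Box (not p1 and (not p1 or not p3)), w1   [Dia-rule on 2: fresh world w1, w0Rw1]
5. not p1 and (not p1 or not p3), w0   [Box-rule on 4 via w1Rw0]
6. not p1, w0   [and-rule on 5]
7. not p1 or not p3, w0   [and-rule on 5]
8. not p1 and (not p1 or not p3), w1   [Box-rule on 4 via w1Rw1]
9. not p1, w1   [and-rule on 8]
10. not p1 or not p3, w1   [and-rule on 8]
11. not p3, w0   [or-rule on 7 (branches; this branch)]
12. not p3, w1   [or-rule on 10 (branches; this branch)]
13. not (not p1 and (not p1 or not p3)), w2   [neg-Box-rule on 3: fresh world w2, w0Rw2]
14. not p1 and (not p1 or not p3), w2   [Box-rule on 4 via w1Rw2]
15. not p1, w2   [and-rule on 14]
16. not p1 or not p3, w2   [and-rule on 14]
17. not (not p1 or not p3), w2   [neg-and-rule on 13 (branches; this branch)]
18. p1, w2   [neg-or-rule on 17]
19. p3, w2   [neg-or-rule on 17]
Accessibility: w0Rw0, w0Rw1, w0Rw2, w1Rw0, w1Rw1, w1Rw2, w2Rw0, w2Rw1, w2Rw2
Branch closes: p1 and not p1 both at w2.
Every branch closes; the branch above is one of them.

Unsatisfiable (every branch closes)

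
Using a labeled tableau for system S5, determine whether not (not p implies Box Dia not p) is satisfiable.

Unsatisfiable

1. not (not p implies Box Dia not p), 0
2. not p, 0
3. not Box Dia not p, 0
4. not Dia not p, 1
5. p, 0
Accessibility: 0R0, 0R1, 1R0, 1R1
Branch closes: p and not p both at 0.
Every branch closes; the branch above is one of them.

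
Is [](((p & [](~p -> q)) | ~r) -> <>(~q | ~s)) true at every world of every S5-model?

Tableau for the negation ~[](((p & [](~p -> q)) | ~r) -> <>(~q | ~s)):
1. ~[](((p & [](~p -> q)) | ~r) -> <>(~q | ~s)), 0
2. ~(((p & [](~p -> q)) | ~r) -> <>(~q | ~s)), 1   [~[]-rule on 1: fresh world 1, 0R1]
3. (p & [](~p -> q)) | ~r, 1   [~->-rule on 2]
4. ~<>(~q | ~s), 1   [~->-rule on 2]
5. ~(~q | ~s), 0   [~<>-rule on 4 via 1R0]
6. q, 0   [~|-rule on 5]
7. s, 0   [~|-rule on 5]
8. ~(~q | ~s), 1   [~<>-rule on 4 via 1R1]
9. q, 1   [~|-rule on 8]
10. s, 1   [~|-rule on 8]
11. ~r, 1   [|-rule on 3 (branches; this branch)]
Accessibility: 0R0, 0R1, 1R0, 1R1
The negation has an open branch (countermodel exists).

Not valid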